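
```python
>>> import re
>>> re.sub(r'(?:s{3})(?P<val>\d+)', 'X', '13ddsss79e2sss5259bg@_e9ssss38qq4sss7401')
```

`sub` substitutes 'X' at each match site.

'13ddXe2Xbg@_e9sXqq4X'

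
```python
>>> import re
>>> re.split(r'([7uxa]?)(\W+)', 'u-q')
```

This matches optionally one of [7uxa] (captured); then one or more of a non-word character (captured).
With a capturing group present, the delimiter's captured portion is kept in the result list.

['', 'u', '-', 'q']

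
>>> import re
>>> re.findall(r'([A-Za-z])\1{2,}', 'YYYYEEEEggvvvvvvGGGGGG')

`\1` is not a pattern — it's the concrete string captured by group 1, re-applied verbatim.
Matches: at [0:4] match 'YYYY', group 1 = 'Y'; at [4:8] match 'EEEE', group 1 = 'E'; at [10:16] match 'vvvvvv', group 1 = 'v'; at [16:22] match 'GGGGGG', group 1 = 'G'.
With a single group, `findall` returns only what that group captured — 4 items.

['Y', 'E', 'v', 'G']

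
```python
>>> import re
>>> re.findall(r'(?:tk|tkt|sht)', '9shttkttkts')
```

['sht', 'tk', 'tk']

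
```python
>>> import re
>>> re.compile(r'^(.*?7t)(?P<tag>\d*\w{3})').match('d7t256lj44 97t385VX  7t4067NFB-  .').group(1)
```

'd7t'

Pattern: anchored at the start of the string; then zero or more of any character (lazy), then the literal '7t' (captured); then zero or more of a digit, then exactly 3 of a word character (captured as 'tag').
With the lazy modifier that quantifier settles for the fewest repetitions that let the rest of the pattern succeed (the atoms after it are unaffected and can still be greedy).
`match` is anchored at position 0; if the pattern doesn't fit there, it returns None.
The match spans [0:9] → 'd7t256lj4'.
Captured: group 1 = 'd7t', group 2 = '256lj4'.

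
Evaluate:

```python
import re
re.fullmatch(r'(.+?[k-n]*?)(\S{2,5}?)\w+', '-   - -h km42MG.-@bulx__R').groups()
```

The match spans [0:25] → '-   - -h km42MG.-@bulx__R'.
Captured: group 1 = '-   - -h km42', group 2 = 'MG.-@'.

('-   - -h km42', 'MG.-@')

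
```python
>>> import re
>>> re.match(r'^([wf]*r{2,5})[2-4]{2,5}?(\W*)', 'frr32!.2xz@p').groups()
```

The pattern matches anchored at the start of the string; then zero or more of one of [wf], then 2 to 5 of a literal 'r' (captured); then 2 to 5 of a character in [2-4] (lazy); then zero or more of a non-word character (captured).
With `match`, the pattern is implicitly anchored at the beginning.
The match spans [0:7] → 'frr32!.'.
Captured: group 1 = 'frr', group 2 = '!.'.

('frr', '!.')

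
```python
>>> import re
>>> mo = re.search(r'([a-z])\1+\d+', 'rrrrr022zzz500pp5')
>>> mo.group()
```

After group 1 captures some text, `\1` only succeeds where that same text appears again.
`search` walks the string left to right and returns the first match it finds.
The match spans [0:8] → 'rrrrr022'.
Captured: group 1 = 'r'.

'rrrrr022'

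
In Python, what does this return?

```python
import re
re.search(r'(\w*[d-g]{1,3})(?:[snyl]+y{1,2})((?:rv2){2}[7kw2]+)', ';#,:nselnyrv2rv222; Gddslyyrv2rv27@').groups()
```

('nse', 'rv2rv222')

The pattern matches zero or more of a word character, then 1 to 3 of a character in [d-g] (captured); then one or more of one of [snyl], then 1 to 2 of the literal 'y' (non-capturing group); then the literal 'rv2' repeated 2 times, then one or more of one of [7kw2] (captured).
Unlike `match`, `search` isn't anchored — it looks for the pattern anywhere in the string.
The match spans [4:18] → 'nselnyrv2rv222'.
Captured: group 1 = 'nse', group 2 = 'rv2rv222'.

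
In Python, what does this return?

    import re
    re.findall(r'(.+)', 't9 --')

Pattern: one or more of any character (captured).
Scanning left to right: at [0:5] match 't9 --', group 1 = 't9 --'.
`findall` collects group 1 from the one match (1 total).

['t9 --']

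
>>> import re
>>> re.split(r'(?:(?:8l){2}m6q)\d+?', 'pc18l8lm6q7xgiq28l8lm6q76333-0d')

A non-greedy quantifier consumes as few characters as it can — just enough that the remainder of the pattern still matches from where it stops; whatever follows it matches normally.
Each match becomes a cut point; 3 segments remain.

['pc1', 'xgiq2', '6333-0d']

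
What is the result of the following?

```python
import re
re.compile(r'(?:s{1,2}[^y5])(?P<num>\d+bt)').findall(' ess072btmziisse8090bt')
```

['72bt', '8090bt']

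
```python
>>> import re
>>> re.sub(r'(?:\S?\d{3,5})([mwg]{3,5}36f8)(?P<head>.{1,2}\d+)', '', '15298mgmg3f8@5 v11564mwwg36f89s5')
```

'15298mgmg3f8@5 '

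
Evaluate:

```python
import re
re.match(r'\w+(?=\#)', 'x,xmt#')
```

None

`match` is anchored at position 0; if the pattern doesn't fit there, it returns None.
Here the pattern fails at index 0, so the call returns None.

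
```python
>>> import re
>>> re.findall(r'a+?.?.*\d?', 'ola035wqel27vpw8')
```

This matches one or more of a literal 'a' (lazy); then optionally any character, then zero or more of any character; then optionally a digit.
Walking the string: at [2:16] → 'a035wqel27vpw8'.
With no groups in the pattern, `findall` gives back each whole match — 1 here.

['a035wqel27vpw8']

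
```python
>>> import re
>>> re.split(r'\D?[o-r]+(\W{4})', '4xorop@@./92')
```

['4', '@@./', '92']

Pattern: optionally a non-digit, then one or more of a character in [o-r]; then exactly 4 of a non-word character (captured).
The group in the pattern means `split` returns the separators' captures alongside the pieces.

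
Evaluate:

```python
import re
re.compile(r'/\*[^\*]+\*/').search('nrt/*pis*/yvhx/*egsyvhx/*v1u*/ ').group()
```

'/*pis*/'

`search` walks the string left to right and returns the first match it finds.
The match spans [3:10] → '/*pis*/'.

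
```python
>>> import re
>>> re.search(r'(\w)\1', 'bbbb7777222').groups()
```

The backreference `\1` re-matches whatever the first group consumed, character for character.
`re.search` tries every starting position until one works.
The match spans [0:2] → 'bb'.
Captured: group 1 = 'b'.

('b',)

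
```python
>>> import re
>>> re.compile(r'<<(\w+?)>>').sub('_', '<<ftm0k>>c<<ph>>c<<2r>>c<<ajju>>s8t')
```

'_c_c_c_s8t'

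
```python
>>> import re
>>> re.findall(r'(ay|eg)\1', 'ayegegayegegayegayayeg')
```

`\1` has to match the exact text group 1 already captured.
Scanning left to right: at [2:6] match 'egeg', group 1 = 'eg'; at [8:12] match 'egeg', group 1 = 'eg'; at [16:20] match 'ayay', group 1 = 'ay'.
With a single group, `findall` returns only what that group captured — 3 items.

['eg', 'eg', 'ay']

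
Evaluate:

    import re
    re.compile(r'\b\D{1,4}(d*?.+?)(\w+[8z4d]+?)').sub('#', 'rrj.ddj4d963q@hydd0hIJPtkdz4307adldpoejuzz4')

'#963q#'

The pattern matches a word boundary (`\b`, zero-width); then 1 to 4 of a non-digit; then zero or more of the literal 'd' (lazy), then one or more of any character (lazy) (captured); then one or more of a word character, then one or more of one of [8z4d] (lazy) (captured).
Matches: at [0:9] → 'rrj.ddj4d'; at [13:43] → '@hydd0hIJPtkdz4307adldpoejuzz4'.
`sub` substitutes '#' at each match site.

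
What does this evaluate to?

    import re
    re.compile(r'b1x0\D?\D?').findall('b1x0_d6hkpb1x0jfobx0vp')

['b1x0_d', 'b1x0jf']

Pattern: the literal 'b1', then the literal 'x0'; then optionally a non-digit, then optionally a non-digit.
Since nothing is captured, `findall` lists the 2 matched substrings directly.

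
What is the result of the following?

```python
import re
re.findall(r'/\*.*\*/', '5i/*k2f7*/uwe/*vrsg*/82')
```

Since nothing is captured, `findall` lists the 1 matched substring directly.

['/*k2f7*/uwe/*vrsg*/']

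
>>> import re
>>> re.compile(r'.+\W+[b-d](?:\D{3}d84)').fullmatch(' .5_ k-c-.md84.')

None

The pattern matches one or more of any character; then one or more of a non-word character, then a character in [b-d]; then exactly 3 of a non-digit, then the literal 'd84' (non-capturing group).
For `fullmatch`, every character of the input must be accounted for by the pattern.
Here the string isn't matched end-to-end, so the call returns None.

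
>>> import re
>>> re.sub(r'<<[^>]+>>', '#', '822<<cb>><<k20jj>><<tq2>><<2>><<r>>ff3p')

Matches: at [3:9] → '<<cb>>'; at [9:18] → '<<k20jj>>'; at [18:25] → '<<tq2>>'; at [25:30] → '<<2>>'; at [30:35] → '<<r>>'.
Each match is replaced by '#'.

'822#####ff3p'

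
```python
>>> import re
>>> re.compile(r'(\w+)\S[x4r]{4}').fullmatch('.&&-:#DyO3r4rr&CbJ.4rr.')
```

None

Pattern: one or more of a word character (captured); then a non-whitespace character; then exactly 4 of one of [x4r].
`fullmatch` succeeds only if the pattern covers the string from start to end.
Here the pattern can't cover the whole string, so the call returns None.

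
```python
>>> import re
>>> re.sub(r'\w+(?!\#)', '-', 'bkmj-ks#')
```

'---s#'

`(?!…)`/`(?<!…)` only lets a position through if the neighbouring text does NOT match; no characters are consumed.
Matches: at [0:4] → 'bkmj'; at [5:6] → 'k'.
Each match is replaced by '-'.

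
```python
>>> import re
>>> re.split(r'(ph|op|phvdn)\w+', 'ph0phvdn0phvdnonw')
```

Matches to split on: at [0:17] → 'ph0phvdn0phvdnonw'.
With a capturing group present, the delimiter's captured portion is kept in the result list.

['', 'ph', '']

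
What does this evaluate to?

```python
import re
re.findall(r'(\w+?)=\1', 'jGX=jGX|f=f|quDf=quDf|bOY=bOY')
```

['jGX', 'f', 'quDf', 'bOY']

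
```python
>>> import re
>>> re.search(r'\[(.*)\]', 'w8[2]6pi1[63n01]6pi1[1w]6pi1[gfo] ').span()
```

Unlike `match`, `search` isn't anchored — it looks for the pattern anywhere in the string.
The match spans [2:33] → '[2]6pi1[63n01]6pi1[1w]6pi1[gfo]'.
Captured: group 1 = '2]6pi1[63n01]6pi1[1w]6pi1[gfo'.

(2, 33)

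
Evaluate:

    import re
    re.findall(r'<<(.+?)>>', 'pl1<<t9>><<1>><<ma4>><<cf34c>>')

['t9', '1', 'ma4', 'cf34c']

Lazy quantifiers expand one character at a time until the remainder of the pattern can match.
Scanning left to right: at [3:9] match '<<t9>>', group 1 = 't9'; at [9:14] match '<<1>>', group 1 = '1'; at [14:21] match '<<ma4>>', group 1 = 'ma4'; at [21:30] match '<<cf34c>>', group 1 = 'cf34c'.
Because there's exactly one group, `findall` drops the full match and keeps group 1 from each hit.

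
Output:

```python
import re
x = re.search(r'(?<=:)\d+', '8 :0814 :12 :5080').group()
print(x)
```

0814

The positive lookaround only admits positions where the adjacent text matches; those characters stay outside the span.
The match spans [3:7] → '0814'.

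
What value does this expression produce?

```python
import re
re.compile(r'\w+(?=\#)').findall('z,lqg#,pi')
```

['lqg']

The `(?=…)`/`(?<=…)` assertion just peeks at neighbouring text; it doesn't advance the match position.
Matches: at [2:5] → 'lqg'.
No capturing groups, so `findall` returns the 1 full match string.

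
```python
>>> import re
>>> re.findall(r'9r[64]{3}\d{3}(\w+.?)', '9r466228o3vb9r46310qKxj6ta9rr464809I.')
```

['o3vb9r46310qKxj6ta9rr464809I.']

The pattern matches the literal '9r', then exactly 3 of one of [64], then exactly 3 of a digit; then one or more of a word character, then optionally any character (captured).
`findall` collects group 1 from the one match (1 total).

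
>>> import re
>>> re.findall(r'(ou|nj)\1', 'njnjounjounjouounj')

['nj', 'ou']

The backreference `\1` re-matches whatever the first group consumed, character for character.
With a single group, `findall` returns only what that group captured — 2 items.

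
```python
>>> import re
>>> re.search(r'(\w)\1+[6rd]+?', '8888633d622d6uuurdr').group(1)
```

'8'

A backreference is literal: `\1` must see the identical characters the first group matched.
Unlike `match`, `search` isn't anchored — it looks for the pattern anywhere in the string.
The match spans [0:5] → '88886'.
Captured: group 1 = '8'.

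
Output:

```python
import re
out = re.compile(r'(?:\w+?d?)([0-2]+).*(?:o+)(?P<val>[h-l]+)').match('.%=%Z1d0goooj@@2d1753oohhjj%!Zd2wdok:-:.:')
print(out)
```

The pattern matches one or more of a word character (lazy), then optionally the literal 'd' (non-capturing group); then one or more of a character in [0-2] (captured); then zero or more of any character; then one or more of a literal 'o' (non-capturing group); then one or more of a character in [h-l] (captured as 'val').
With `match`, the pattern is implicitly anchored at the beginning.
Here the string doesn't start with a match, so the call returns None.

None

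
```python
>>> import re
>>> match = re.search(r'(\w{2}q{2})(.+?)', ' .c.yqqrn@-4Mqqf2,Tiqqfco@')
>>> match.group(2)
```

The match spans [11:16] → '4Mqqf'.
Captured: group 1 = '4Mqq', group 2 = 'f'.

'f'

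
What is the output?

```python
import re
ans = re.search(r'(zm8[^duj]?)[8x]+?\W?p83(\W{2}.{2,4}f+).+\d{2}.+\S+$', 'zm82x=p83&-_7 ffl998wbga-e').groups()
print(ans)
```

('zm82', '&-_7 ff')

The match spans [0:26] → 'zm82x=p83&-_7 ffl998wbga-e'.
Captured: group 1 = 'zm82', group 2 = '&-_7 ff'.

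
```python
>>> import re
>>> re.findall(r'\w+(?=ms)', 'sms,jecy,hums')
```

Because the assertion is zero-width, the text it checks is not consumed and won't appear in the result.
Matches: at [0:1] → 's'; at [9:11] → 'hu'.
`findall` yields the raw match text (2 of them) because the pattern has no groups.

['s', 'hu']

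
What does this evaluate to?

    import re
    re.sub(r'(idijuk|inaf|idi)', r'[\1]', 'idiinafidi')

'[idi][inaf][idi]'

Matches: at [0:3] → 'idi'; at [3:7] → 'inaf'; at [7:10] → 'idi'.
`\1` in the replacement pulls in group 1's text for each match.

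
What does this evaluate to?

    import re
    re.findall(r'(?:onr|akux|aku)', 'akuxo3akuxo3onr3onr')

['akux', 'akux', 'onr', 'onr']

Branches in `(...|...)` are attempted left-to-right; the first branch that allows the whole pattern to succeed is taken.
Matches: at [0:4] → 'akux'; at [6:10] → 'akux'; at [12:15] → 'onr'; at [16:19] → 'onr'.
Since nothing is captured, `findall` lists the 4 matched substrings directly.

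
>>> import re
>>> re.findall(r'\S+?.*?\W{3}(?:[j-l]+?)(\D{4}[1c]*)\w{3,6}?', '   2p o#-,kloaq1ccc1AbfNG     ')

['loaq1ccc1']

Pattern: one or more of a non-whitespace character (lazy), then zero or more of any character (lazy), then exactly 3 of a non-word character; then one or more of a character in [j-l] (lazy) (non-capturing group); then exactly 4 of a non-digit, then zero or more of one of [1c] (captured); then 3 to 6 of a word character (lazy).
Walking the string: at [3:23] match '2p o#-,kloaq1ccc1Abf', group 1 = 'loaq1ccc1'.
One capturing group, so `findall` returns just the captured substring from the one match — 1 in all.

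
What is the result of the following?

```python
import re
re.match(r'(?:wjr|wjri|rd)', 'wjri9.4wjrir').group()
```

Alternation tries branches left to right and keeps the first one that lets the overall match succeed at that position.
`match` is anchored at position 0; if the pattern doesn't fit there, it returns None.
The match spans [0:3] → 'wjr'.

'wjr'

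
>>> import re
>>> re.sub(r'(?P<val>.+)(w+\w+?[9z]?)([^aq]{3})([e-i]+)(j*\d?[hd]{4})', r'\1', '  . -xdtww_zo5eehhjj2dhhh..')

The pattern matches one or more of any character (captured as 'val'); then one or more of a literal 'w', then one or more of a word character (lazy), then optionally one of [9z] (captured); then exactly 3 of any character except [aq] (captured); then one or more of a character in [e-i] (captured); then zero or more of a literal 'j', then optionally a digit, then exactly 4 of one of [hd] (captured).
Matches: at [0:25] → '  . -xdtww_zo5eehhjj2dhhh'.
Each match is replaced using the text its own group 1 captured.

'  . -xdtw..'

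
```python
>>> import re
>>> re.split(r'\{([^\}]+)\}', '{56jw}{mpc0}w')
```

['', '56jw', '', 'mpc0', 'w']

Matches to split on: at [0:6] → '{56jw}'; at [6:12] → '{mpc0}'.
`re.split` interleaves the captured-group text with the surrounding fragments.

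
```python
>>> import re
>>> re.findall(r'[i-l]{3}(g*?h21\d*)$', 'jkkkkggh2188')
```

['ggh2188']

Because there's exactly one group, `findall` drops the full match and keeps group 1 from the one hit.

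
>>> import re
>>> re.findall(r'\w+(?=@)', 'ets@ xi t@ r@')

['ets', 't', 'r']

The `(?=…)`/`(?<=…)` assertion just peeks at neighbouring text; it doesn't advance the match position.
With no groups in the pattern, `findall` gives back each whole match — 3 here.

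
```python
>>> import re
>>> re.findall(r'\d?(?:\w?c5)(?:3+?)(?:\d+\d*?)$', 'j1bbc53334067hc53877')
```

`findall` yields the raw match text (1 of them) because the pattern has no groups.

['7hc53877']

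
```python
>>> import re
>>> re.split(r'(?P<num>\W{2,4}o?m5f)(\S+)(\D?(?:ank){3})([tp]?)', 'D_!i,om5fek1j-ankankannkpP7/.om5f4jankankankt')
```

Pattern: 2 to 4 of a non-word character, then optionally the literal 'o', then the literal 'm5f' (captured as 'num'); then one or more of a non-whitespace character (captured); then optionally a non-digit, then the literal 'ank' repeated 3 times (captured); then optionally one of [tp] (captured).
Matches to split on: at [27:45] → '/.om5f4jankankankt'.
`re.split` interleaves the captured-group text with the surrounding fragments.

['D_!i,om5fek1j-ankankannkpP7', '/.om5f', '4j', 'ankankank', 't', '']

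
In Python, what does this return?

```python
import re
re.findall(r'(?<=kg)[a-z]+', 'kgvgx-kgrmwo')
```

Because the assertion is zero-width, the text it checks is not consumed and won't appear in the result.
Scanning left to right: at [2:5] → 'vgx'; at [8:12] → 'rmwo'.
`findall` yields the raw match text (2 of them) because the pattern has no groups.

['vgx', 'rmwo']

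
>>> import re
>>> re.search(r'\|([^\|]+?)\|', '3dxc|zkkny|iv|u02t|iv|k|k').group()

'|zkkny|'

`re.search` scans for the first position where the pattern succeeds.
The match spans [4:11] → '|zkkny|'.
Captured: group 1 = 'zkkny'.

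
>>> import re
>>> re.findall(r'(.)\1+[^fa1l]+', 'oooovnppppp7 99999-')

['o']

After group 1 captures some text, `\1` only succeeds where that same text appears again.
Walking the string: at [0:19] match 'oooovnppppp7 99999-', group 1 = 'o'.
Because there's exactly one group, `findall` drops the full match and keeps group 1 from the one hit.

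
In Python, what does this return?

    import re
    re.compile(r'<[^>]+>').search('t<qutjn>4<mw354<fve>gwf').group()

'<qutjn>'

The match spans [1:8] → '<qutjn>'.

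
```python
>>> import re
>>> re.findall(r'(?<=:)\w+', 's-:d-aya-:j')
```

The positive lookaround only admits positions where the adjacent text matches; those characters stay outside the span.
Scanning left to right: at [3:4] → 'd'; at [10:11] → 'j'.
`findall` yields the raw match text (2 of them) because the pattern has no groups.

['d', 'j']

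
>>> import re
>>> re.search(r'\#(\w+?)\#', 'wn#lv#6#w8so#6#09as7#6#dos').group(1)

'lv'

Unlike `match`, `search` isn't anchored — it looks for the pattern anywhere in the string.
The match spans [2:6] → '#lv#'.
Captured: group 1 = 'lv'.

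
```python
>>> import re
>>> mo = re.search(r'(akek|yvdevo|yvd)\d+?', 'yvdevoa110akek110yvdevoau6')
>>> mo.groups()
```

('akek',)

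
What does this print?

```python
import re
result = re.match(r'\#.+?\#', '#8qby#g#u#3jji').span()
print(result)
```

`match` is anchored at position 0; if the pattern doesn't fit there, it returns None.
The match spans [0:6] → '#8qby#'.

(0, 6)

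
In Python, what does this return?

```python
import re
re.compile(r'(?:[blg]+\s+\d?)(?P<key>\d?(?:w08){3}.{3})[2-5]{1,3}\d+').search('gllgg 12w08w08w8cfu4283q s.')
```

None

Pattern: one or more of one of [blg], then one or more of whitespace, then optionally a digit (non-capturing group); then optionally a digit, then the literal 'w08' repeated 3 times, then exactly 3 of any character (captured as 'key'); then 1 to 3 of a character in [2-5]; then one or more of a digit.
`re.search` scans for the first position where the pattern succeeds.
Here the pattern never matches, so the call returns None.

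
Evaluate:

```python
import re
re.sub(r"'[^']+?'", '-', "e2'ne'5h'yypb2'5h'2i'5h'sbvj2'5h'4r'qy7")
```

'e2-5h-5h-5h-5h-qy7'

Matches: at [2:6] → "'ne'"; at [8:15] → "'yypb2'"; at [17:21] → "'2i'"; at [23:30] → "'sbvj2'"; at [32:36] → "'4r'".
Every occurrence is swapped for '-'.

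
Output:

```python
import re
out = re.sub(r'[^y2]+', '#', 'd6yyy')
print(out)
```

#yyy

The pattern matches one or more of any character except [y2].
Matches: at [0:2] → 'd6'.
Every occurrence is swapped for '#'.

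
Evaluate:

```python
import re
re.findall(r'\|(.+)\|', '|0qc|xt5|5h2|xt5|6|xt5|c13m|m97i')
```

['0qc|xt5|5h2|xt5|6|xt5|c13m']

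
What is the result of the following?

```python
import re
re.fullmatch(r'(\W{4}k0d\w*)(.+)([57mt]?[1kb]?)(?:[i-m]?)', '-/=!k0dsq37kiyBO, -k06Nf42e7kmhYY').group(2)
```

', -k06Nf42e7kmhYY'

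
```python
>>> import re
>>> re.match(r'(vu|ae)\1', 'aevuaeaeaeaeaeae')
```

A backreference is literal: `\1` must see the identical characters the first group matched.
`re.match` won't scan ahead — the pattern has to work from the very first character.
Here the pattern fails at index 0, so the call returns None.

None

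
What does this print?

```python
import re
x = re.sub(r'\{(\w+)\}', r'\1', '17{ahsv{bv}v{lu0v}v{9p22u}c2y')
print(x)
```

Matches: at [7:11] → '{bv}'; at [12:18] → '{lu0v}'; at [19:26] → '{9p22u}'.
The replacement refers to a captured group, so each match is rewritten using its own captured text.

17{ahsvbvvlu0vv9p22uc2y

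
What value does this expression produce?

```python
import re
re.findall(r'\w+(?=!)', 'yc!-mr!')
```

['yc', 'mr']

The lookaround is zero-width — it requires the adjacent text to match without consuming it, so the asserted text isn't part of the match.
Matches: at [0:2] → 'yc'; at [4:6] → 'mr'.
Since nothing is captured, `findall` lists the 2 matched substrings directly.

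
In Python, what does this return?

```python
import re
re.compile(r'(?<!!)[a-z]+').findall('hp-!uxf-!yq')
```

['hp', 'xf', 'q']

The negative lookaround is zero-width — it rules out positions where the adjacent text would match, without consuming anything.
With no groups in the pattern, `findall` gives back each whole match — 3 here.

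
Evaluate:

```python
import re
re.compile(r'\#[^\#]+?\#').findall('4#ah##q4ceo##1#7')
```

Matches: at [1:5] → '#ah#'; at [5:12] → '#q4ceo#'; at [12:15] → '#1#'.
No capturing groups, so `findall` returns the 3 full match strings.

['#ah#', '#q4ceo#', '#1#']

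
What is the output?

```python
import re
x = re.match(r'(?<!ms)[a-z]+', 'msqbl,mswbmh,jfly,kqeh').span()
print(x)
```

`(?!…)`/`(?<!…)` only lets a position through if the neighbouring text does NOT match; no characters are consumed.
`match` is anchored at position 0; if the pattern doesn't fit there, it returns None.
The match spans [0:5] → 'msqbl'.

(0, 5)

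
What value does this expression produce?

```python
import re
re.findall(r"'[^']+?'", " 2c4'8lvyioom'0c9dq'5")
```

Walking the string: at [4:14] → "'8lvyioom'".
Since nothing is captured, `findall` lists the 1 matched substring directly.

["'8lvyioom'"]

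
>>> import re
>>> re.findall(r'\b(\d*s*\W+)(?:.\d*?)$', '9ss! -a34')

['9ss! -']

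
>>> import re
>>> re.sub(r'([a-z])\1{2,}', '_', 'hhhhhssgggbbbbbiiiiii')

`\1` has to match the exact text group 1 already captured.
Matches: at [0:5] → 'hhhhh'; at [7:10] → 'ggg'; at [10:15] → 'bbbbb'; at [15:21] → 'iiiiii'.
`sub` substitutes '_' at each match site.

'_ss___'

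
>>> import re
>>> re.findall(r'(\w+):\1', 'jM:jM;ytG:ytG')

['jM', 'ytG']

`\1` has to match the exact text group 1 already captured.
Walking the string: at [0:5] match 'jM:jM', group 1 = 'jM'; at [6:13] match 'ytG:ytG', group 1 = 'ytG'.
One capturing group, so `findall` returns just the captured substring from each match — 2 in all.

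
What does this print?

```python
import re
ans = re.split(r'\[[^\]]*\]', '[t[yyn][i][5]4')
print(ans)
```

The string is cut at each match, leaving 4 pieces.

['', '', '', '4']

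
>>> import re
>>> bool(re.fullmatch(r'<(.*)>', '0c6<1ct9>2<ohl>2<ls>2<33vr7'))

For `fullmatch`, every character of the input must be accounted for by the pattern.
Here the string isn't matched end-to-end, so the call returns None, and `bool(None)` is False.

False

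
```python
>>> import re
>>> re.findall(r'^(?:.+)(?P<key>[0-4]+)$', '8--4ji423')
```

Pattern: anchored at the start of the string; then one or more of any character (non-capturing group); then one or more of a character in [0-4] (captured as 'key'); then anchored at the end.
Because there's exactly one group, `findall` drops the full match and keeps group 1 from the one hit.

['3']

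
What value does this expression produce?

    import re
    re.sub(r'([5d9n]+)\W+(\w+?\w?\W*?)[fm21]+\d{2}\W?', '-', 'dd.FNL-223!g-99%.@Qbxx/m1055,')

'-g--5,'

The pattern matches one or more of one of [5d9n] (captured); then one or more of a non-word character; then one or more of a word character (lazy), then optionally a word character, then zero or more of a non-word character (lazy) (captured); then one or more of one of [fm21], then exactly 2 of a digit, then optionally a non-word character.
Every occurrence is swapped for '-'.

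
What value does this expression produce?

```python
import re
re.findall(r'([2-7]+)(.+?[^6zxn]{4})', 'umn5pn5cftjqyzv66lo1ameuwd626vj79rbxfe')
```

[('5', 'pn5cft'), ('66', 'lo1am'), ('626', 'vj79r')]

Pattern: one or more of a character in [2-7] (captured); then one or more of any character (lazy), then exactly 4 of any character except [6zxn] (captured).
2 groups means each result is a tuple of 2 captured strings — 3 here.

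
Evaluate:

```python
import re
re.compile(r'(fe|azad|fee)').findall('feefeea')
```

The regex engine tests alternatives in the order written; an earlier branch that matches wins even if a later one would match more.
Walking the string: at [0:2] match 'fe', group 1 = 'fe'; at [3:5] match 'fe', group 1 = 'fe'.
With a single group, `findall` returns only what that group captured — 2 items.

['fe', 'fe']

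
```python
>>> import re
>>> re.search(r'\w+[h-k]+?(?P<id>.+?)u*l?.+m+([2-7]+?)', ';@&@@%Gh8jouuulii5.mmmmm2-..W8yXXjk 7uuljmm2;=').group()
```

'Gh8jouuulii5.mmmmm2-..W8yXXjk 7uuljmm2'

Pattern: one or more of a word character, then one or more of a character in [h-k] (lazy); then one or more of any character (lazy) (captured as 'id'); then zero or more of a literal 'u'; then optionally the literal 'l', then one or more of any character; then one or more of a literal 'm'; then one or more of a character in [2-7] (lazy) (captured).
The match spans [6:44] → 'Gh8jouuulii5.mmmmm2-..W8yXXjk 7uuljmm2'.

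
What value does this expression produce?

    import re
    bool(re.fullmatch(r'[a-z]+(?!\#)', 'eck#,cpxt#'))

False

`(?!…)`/`(?<!…)` only lets a position through if the neighbouring text does NOT match; no characters are consumed.
`re.fullmatch` is like wrapping the pattern in `^…$` (in single-line mode).
Here there's no way to consume every character, so the call returns None, and `bool(None)` is False.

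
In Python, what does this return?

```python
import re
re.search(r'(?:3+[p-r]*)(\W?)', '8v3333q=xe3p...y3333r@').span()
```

(2, 8)

Pattern: one or more of the literal '3', then zero or more of a character in [p-r] (non-capturing group); then optionally a non-word character (captured).
Unlike `match`, `search` isn't anchored — it looks for the pattern anywhere in the string.
The match spans [2:8] → '3333q='.
Captured: group 1 = '='.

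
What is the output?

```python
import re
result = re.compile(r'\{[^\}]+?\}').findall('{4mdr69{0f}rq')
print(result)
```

Scanning left to right: at [0:11] → '{4mdr69{0f}'.
With no groups in the pattern, `findall` gives back each whole match — 1 here.

['{4mdr69{0f}']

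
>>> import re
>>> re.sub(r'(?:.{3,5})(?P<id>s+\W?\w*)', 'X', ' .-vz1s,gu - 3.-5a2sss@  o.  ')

Pattern: 3 to 5 of any character (non-capturing group); then one or more of a literal 's', then optionally a non-word character, then zero or more of a word character (captured as 'id').
Matches: at [1:10] → '.-vz1s,gu'; at [14:23] → '.-5a2sss@'.
Each match is replaced by 'X'.

' X - 3X  o.  '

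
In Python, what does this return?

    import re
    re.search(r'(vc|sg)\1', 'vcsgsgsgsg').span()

(2, 6)

A backreference is literal: `\1` must see the identical characters the first group matched.
`re.search` scans for the first position where the pattern succeeds.
The match spans [2:6] → 'sgsg'.
Captured: group 1 = 'sg'.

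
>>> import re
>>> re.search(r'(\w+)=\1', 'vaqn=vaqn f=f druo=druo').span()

(0, 9)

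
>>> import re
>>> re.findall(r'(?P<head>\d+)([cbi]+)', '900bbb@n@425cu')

`findall` packs the 2 group values into a tuple for every match.

[('900', 'bbb'), ('425', 'c')]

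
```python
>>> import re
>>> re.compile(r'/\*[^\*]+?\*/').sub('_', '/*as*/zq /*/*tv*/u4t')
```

'_zq /*_u4t'

`sub` substitutes '_' at each match site.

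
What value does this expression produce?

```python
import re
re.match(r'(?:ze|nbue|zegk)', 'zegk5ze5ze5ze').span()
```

(0, 2)

Branches in `(...|...)` are attempted left-to-right; the first branch that allows the whole pattern to succeed is taken.
`re.match` won't scan ahead — the pattern has to work from the very first character.
The match spans [0:2] → 'ze'.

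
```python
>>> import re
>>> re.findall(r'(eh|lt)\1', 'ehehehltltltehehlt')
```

['eh', 'lt', 'eh']

After group 1 captures some text, `\1` only succeeds where that same text appears again.
Walking the string: at [0:4] match 'eheh', group 1 = 'eh'; at [6:10] match 'ltlt', group 1 = 'lt'; at [12:16] match 'eheh', group 1 = 'eh'.
Because there's exactly one group, `findall` drops the full match and keeps group 1 from each hit.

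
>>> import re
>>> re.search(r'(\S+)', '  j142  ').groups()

('j142',)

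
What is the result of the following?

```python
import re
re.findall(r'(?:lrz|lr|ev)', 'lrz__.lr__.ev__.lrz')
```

['lrz', 'lr', 'ev', 'lrz']

Alternation isn't longest-match — the leftmost alternative that fits at this position is chosen.
Matches: at [0:3] → 'lrz'; at [6:8] → 'lr'; at [11:13] → 'ev'; at [16:19] → 'lrz'.
Since nothing is captured, `findall` lists the 4 matched substrings directly.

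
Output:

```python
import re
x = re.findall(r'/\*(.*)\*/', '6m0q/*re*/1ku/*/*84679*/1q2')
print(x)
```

Matches: at [4:24] match '/*re*/1ku/*/*84679*/', group 1 = 're*/1ku/*/*84679'.
`findall` collects group 1 from the one match (1 total).

['re*/1ku/*/*84679']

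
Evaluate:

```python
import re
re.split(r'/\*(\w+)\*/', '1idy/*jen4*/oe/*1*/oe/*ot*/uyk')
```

['1idy', 'jen4', 'oe', '1', 'oe', 'ot', 'uyk']

The group in the pattern means `split` returns the separators' captures alongside the pieces.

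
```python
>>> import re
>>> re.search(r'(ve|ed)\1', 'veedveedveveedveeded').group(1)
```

`\1` has to match the exact text group 1 already captured.
`re.search` tries every starting position until one works.
The match spans [8:12] → 'veve'.
Captured: group 1 = 've'.

've'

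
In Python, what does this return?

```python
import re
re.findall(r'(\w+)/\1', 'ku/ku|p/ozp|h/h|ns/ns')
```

`\1` is not a pattern — it's the concrete string captured by group 1, re-applied verbatim.
Matches: at [0:5] match 'ku/ku', group 1 = 'ku'; at [12:15] match 'h/h', group 1 = 'h'; at [16:21] match 'ns/ns', group 1 = 'ns'.
One capturing group, so `findall` returns just the captured substring from each match — 3 in all.

['ku', 'h', 'ns']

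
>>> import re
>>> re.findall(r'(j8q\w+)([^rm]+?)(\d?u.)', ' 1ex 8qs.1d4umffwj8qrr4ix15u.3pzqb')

[('j8qrr4ix1', '5', 'u.')]

Multiple groups make `findall` return tuples — one 3-tuple for the one match.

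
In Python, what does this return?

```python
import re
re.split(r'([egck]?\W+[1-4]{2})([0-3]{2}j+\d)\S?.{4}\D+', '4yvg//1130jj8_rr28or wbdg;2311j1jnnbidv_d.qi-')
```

['4yv', 'g//11', '30jj8', '2311j1jnnbidv_d.qi-']

This matches optionally one of [egck], then one or more of a non-word character, then exactly 2 of a character in [1-4] (captured); then exactly 2 of a character in [0-3], then one or more of a literal 'j', then a digit (captured); then optionally a non-whitespace character, then exactly 4 of any character, then one or more of a non-digit.
Matches to split on: at [3:26] → 'g//1130jj8_rr28or wbdg;'.
`re.split` interleaves the captured-group text with the surrounding fragments.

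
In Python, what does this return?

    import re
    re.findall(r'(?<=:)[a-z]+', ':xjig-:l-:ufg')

['xjig', 'l', 'ufg']

The `(?=…)`/`(?<=…)` assertion just peeks at neighbouring text; it doesn't advance the match position.
With no groups in the pattern, `findall` gives back each whole match — 3 here.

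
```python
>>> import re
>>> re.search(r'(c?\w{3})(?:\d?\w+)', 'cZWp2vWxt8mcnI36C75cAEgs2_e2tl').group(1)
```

'cZWp'

The match spans [0:30] → 'cZWp2vWxt8mcnI36C75cAEgs2_e2tl'.
Captured: group 1 = 'cZWp'.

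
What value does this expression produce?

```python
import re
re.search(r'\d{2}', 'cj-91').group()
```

'91'

The match spans [3:5] → '91'.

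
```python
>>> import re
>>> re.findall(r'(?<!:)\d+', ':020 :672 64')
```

['20', '72', '64']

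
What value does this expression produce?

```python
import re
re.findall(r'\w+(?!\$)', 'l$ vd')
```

Because the assertion is negative and zero-width, positions next to the forbidden text are skipped.
With no groups in the pattern, `findall` gives back each whole match — 1 here.

['vd']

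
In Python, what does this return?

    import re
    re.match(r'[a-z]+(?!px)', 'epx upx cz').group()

'epx'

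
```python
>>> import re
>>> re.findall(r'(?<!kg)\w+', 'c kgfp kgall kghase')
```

['c', 'kgfp', 'kgall', 'kghase']

Because the assertion is negative and zero-width, positions next to the forbidden text are skipped.
Scanning left to right: at [0:1] → 'c'; at [2:6] → 'kgfp'; at [7:12] → 'kgall'; at [13:19] → 'kghase'.
Since nothing is captured, `findall` lists the 4 matched substrings directly.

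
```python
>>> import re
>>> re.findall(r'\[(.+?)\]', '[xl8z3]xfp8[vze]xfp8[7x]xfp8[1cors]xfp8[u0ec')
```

A `+?`/`*?`/`{m,n}?` starts at its minimum and grows only as far as needed for what follows to match.
`findall` collects group 1 from each match (4 total).

['xl8z3', 'vze', '7x', '1cors']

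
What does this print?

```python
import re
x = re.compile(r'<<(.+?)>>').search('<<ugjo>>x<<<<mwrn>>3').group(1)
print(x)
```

The match spans [0:8] → '<<ugjo>>'.
Captured: group 1 = 'ugjo'.

ugjo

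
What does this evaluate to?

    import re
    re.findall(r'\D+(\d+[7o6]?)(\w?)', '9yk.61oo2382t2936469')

Pattern: one or more of a non-digit; then one or more of a digit, then optionally one of [7o6] (captured); then optionally a word character (captured).
Matches: at [1:8] match 'yk.61oo', groups = ('61o', 'o'); at [12:20] match 't2936469', groups = ('2936469', '').
2 groups means each result is a tuple of 2 captured strings — 2 here.

[('61o', 'o'), ('2936469', '')]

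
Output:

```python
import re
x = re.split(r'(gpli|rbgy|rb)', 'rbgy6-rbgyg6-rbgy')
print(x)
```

['', 'rbgy', '6-', 'rbgy', 'g6-', 'rbgy', '']

The regex engine tests alternatives in the order written; an earlier branch that matches wins even if a later one would match more.
Matches to split on: at [0:4] → 'rbgy'; at [6:10] → 'rbgy'; at [13:17] → 'rbgy'.
The group in the pattern means `split` returns the separators' captures alongside the pieces.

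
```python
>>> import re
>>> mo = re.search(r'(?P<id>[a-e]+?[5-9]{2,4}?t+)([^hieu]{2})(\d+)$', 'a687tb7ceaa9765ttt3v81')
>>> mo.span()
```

The pattern matches one or more of a character in [a-e] (lazy), then 2 to 4 of a character in [5-9] (lazy), then one or more of a literal 't' (captured as 'id'); then exactly 2 of any character except [hieu] (captured); then one or more of a digit (captured); then anchored at the end.
The match spans [7:22] → 'ceaa9765ttt3v81'.

(7, 22)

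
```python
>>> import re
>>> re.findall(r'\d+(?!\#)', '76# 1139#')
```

The negative lookaround is zero-width — it rules out positions where the adjacent text would match, without consuming anything.
Scanning left to right: at [0:1] → '7'; at [4:7] → '113'.
With no groups in the pattern, `findall` gives back each whole match — 2 here.

['7', '113']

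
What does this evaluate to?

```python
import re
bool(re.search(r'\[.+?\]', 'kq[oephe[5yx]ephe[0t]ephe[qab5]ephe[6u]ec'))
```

True

`re.search` scans for the first position where the pattern succeeds.
The match spans [2:13] → '[oephe[5yx]'.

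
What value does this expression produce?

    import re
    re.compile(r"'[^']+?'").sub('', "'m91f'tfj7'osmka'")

'tfj7'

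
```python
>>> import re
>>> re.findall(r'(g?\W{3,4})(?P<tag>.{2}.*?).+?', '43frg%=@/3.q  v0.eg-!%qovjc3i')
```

[('g%=@/', '3.'), ('g-!%', 'qo')]

A non-greedy quantifier consumes as few characters as it can — just enough that the remainder of the pattern still matches from where it stops; whatever follows it matches normally.
`findall` packs the 2 group values into a tuple for every match.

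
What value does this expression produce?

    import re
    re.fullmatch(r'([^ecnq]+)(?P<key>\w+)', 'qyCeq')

None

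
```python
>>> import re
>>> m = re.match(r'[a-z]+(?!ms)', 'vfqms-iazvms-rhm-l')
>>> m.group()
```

'vfqms'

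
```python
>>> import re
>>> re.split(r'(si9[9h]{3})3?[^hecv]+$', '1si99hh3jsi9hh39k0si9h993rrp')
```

['1si99hh3jsi9hh39k0', 'si9h99', '']

`re.split` interleaves the captured-group text with the surrounding fragments.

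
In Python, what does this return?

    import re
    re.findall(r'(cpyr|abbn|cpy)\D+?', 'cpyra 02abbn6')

['cpyr']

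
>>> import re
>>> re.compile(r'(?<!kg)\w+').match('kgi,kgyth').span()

A negative assertion filters positions out without eating any characters.
`re.match` won't scan ahead — the pattern has to work from the very first character.
The match spans [0:3] → 'kgi'.

(0, 3)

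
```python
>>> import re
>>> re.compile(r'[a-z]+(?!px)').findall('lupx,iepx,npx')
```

['lupx', 'iepx', 'npx']

`(?!…)`/`(?<!…)` only lets a position through if the neighbouring text does NOT match; no characters are consumed.
Walking the string: at [0:4] → 'lupx'; at [5:9] → 'iepx'; at [10:13] → 'npx'.
`findall` yields the raw match text (3 of them) because the pattern has no groups.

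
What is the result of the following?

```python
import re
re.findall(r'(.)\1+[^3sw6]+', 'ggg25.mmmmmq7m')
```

['g']

The backreference `\1` re-matches whatever the first group consumed, character for character.
Scanning left to right: at [0:14] match 'ggg25.mmmmmq7m', group 1 = 'g'.
Because there's exactly one group, `findall` drops the full match and keeps group 1 from the one hit.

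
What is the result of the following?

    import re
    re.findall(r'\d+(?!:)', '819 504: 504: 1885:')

The negative lookaround is zero-width — it rules out positions where the adjacent text would match, without consuming anything.
Matches: at [0:3] → '819'; at [4:6] → '50'; at [9:11] → '50'; at [14:17] → '188'.
With no groups in the pattern, `findall` gives back each whole match — 4 here.

['819', '50', '50', '188']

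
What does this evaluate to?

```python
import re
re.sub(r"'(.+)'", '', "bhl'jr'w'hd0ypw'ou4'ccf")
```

Every occurrence is swapped for ''.

'bhlccf'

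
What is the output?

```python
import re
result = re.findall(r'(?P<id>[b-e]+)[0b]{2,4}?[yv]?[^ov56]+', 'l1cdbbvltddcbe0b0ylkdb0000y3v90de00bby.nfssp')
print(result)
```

Pattern: one or more of a character in [b-e] (captured as 'id'); then 2 to 4 of one of [0b] (lazy), then optionally one of [yv], then one or more of any character except [ov56].
Walking the string: at [2:28] match 'cdbbvltddcbe0b0ylkdb0000y3', group 1 = 'cd'; at [31:44] match 'de00bby.nfssp', group 1 = 'de'.
Because there's exactly one group, `findall` drops the full match and keeps group 1 from each hit.

['cd', 'de']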